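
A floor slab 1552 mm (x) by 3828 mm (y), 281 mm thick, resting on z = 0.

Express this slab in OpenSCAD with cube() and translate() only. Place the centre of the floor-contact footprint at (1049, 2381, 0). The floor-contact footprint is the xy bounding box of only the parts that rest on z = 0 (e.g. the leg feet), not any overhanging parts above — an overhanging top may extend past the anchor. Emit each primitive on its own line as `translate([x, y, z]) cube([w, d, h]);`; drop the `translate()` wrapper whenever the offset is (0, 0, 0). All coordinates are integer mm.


translate([273, 467, 0]) cube([1552, 3828, 281]);


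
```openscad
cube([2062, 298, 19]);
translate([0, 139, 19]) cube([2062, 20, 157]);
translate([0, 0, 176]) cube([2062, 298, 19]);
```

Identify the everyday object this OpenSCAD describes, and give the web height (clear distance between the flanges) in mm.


An I-beam. The web height is 157 mm.

Two wide flanges with a thin centred web — an I-beam. Overall 195 mm minus two 19 mm flanges gives a web of 195 − 2·19 = 157 mm.


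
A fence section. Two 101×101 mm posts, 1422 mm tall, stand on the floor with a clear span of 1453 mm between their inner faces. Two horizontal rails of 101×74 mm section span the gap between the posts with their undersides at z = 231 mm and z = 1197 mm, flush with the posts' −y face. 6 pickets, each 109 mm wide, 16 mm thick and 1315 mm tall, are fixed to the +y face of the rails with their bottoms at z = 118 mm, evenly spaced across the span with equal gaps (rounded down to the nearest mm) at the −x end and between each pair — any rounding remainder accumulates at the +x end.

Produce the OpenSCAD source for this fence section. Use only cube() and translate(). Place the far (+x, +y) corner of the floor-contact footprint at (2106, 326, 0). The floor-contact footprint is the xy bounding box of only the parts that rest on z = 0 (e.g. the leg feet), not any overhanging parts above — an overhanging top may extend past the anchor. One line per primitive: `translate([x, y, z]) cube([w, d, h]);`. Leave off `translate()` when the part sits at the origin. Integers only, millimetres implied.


translate([451, 225, 0]) cube([101, 101, 1422]);
translate([2005, 225, 0]) cube([101, 101, 1422]);
translate([552, 225, 231]) cube([1453, 101, 74]);
translate([552, 225, 1197]) cube([1453, 101, 74]);
translate([666, 326, 118]) cube([109, 16, 1315]);
translate([889, 326, 118]) cube([109, 16, 1315]);
translate([1112, 326, 118]) cube([109, 16, 1315]);
translate([1335, 326, 118]) cube([109, 16, 1315]);
translate([1558, 326, 118]) cube([109, 16, 1315]);
translate([1781, 326, 118]) cube([109, 16, 1315]);


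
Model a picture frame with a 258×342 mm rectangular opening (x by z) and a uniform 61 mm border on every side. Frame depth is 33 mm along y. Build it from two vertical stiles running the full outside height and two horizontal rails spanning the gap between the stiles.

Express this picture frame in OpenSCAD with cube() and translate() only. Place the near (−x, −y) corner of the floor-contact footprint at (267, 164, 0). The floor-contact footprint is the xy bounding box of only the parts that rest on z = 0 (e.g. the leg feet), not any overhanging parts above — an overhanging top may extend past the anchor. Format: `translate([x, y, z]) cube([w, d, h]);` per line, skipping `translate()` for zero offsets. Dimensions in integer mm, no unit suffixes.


translate([267, 164, 0]) cube([61, 33, 464]);
translate([586, 164, 0]) cube([61, 33, 464]);
translate([328, 164, 0]) cube([258, 33, 61]);
translate([328, 164, 403]) cube([258, 33, 61]);


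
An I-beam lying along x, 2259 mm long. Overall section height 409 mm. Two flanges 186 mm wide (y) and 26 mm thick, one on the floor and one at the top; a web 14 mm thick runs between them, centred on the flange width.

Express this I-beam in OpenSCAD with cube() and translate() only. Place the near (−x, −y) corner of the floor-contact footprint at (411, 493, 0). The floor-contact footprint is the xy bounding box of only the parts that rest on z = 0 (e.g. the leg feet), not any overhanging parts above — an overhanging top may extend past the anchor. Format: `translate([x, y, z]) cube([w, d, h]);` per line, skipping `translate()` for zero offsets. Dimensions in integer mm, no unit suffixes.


translate([411, 493, 0]) cube([2259, 186, 26]);
translate([411, 579, 26]) cube([2259, 14, 357]);
translate([411, 493, 383]) cube([2259, 186, 26]);


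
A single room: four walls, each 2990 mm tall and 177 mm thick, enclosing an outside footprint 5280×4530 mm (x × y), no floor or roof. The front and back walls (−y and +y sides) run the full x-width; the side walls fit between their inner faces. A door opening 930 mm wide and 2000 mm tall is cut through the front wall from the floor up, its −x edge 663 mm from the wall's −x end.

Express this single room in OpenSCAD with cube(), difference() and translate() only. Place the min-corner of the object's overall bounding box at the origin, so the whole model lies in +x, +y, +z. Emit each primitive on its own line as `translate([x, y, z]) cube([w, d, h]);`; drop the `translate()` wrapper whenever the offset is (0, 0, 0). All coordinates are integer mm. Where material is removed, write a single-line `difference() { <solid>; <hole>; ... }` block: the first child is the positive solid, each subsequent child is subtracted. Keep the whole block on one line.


difference() { cube([5280, 177, 2990]); translate([663, 0, 0]) cube([930, 177, 2000]); }
translate([0, 4353, 0]) cube([5280, 177, 2990]);
translate([0, 177, 0]) cube([177, 4176, 2990]);
translate([5103, 177, 0]) cube([177, 4176, 2990]);


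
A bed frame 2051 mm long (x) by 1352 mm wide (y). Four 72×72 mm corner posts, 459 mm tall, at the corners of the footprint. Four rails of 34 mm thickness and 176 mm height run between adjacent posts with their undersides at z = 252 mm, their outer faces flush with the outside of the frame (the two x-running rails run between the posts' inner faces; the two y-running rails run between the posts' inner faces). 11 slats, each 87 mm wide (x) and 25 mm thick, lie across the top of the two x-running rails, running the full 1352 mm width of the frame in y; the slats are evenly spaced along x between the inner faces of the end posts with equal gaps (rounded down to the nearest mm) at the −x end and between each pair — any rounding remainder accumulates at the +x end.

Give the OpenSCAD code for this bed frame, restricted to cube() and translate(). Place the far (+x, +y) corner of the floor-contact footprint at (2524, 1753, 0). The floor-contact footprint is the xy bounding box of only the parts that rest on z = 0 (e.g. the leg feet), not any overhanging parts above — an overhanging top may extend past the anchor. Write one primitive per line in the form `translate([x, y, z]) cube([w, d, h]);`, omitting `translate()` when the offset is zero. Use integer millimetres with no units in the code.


translate([473, 401, 0]) cube([72, 72, 459]);
translate([473, 1681, 0]) cube([72, 72, 459]);
translate([2452, 401, 0]) cube([72, 72, 459]);
translate([2452, 1681, 0]) cube([72, 72, 459]);
translate([545, 401, 252]) cube([1907, 34, 176]);
translate([545, 1719, 252]) cube([1907, 34, 176]);
translate([473, 473, 252]) cube([34, 1208, 176]);
translate([2490, 473, 252]) cube([34, 1208, 176]);
translate([624, 401, 428]) cube([87, 1352, 25]);
translate([790, 401, 428]) cube([87, 1352, 25]);
translate([956, 401, 428]) cube([87, 1352, 25]);
translate([1122, 401, 428]) cube([87, 1352, 25]);
translate([1288, 401, 428]) cube([87, 1352, 25]);
translate([1454, 401, 428]) cube([87, 1352, 25]);
translate([1620, 401, 428]) cube([87, 1352, 25]);
translate([1786, 401, 428]) cube([87, 1352, 25]);
translate([1952, 401, 428]) cube([87, 1352, 25]);
translate([2118, 401, 428]) cube([87, 1352, 25]);
translate([2284, 401, 428]) cube([87, 1352, 25]);


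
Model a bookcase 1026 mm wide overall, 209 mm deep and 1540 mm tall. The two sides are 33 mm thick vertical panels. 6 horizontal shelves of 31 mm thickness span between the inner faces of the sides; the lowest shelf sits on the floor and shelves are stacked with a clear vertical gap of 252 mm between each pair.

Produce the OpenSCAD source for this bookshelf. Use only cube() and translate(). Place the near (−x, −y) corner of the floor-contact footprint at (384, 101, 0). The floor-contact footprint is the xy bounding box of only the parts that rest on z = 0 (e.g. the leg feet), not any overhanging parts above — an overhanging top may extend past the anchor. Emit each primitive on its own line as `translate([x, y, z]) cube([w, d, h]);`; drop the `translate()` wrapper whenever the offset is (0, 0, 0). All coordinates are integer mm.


translate([384, 101, 0]) cube([33, 209, 1540]);
translate([1377, 101, 0]) cube([33, 209, 1540]);
translate([417, 101, 0]) cube([960, 209, 31]);
translate([417, 101, 283]) cube([960, 209, 31]);
translate([417, 101, 566]) cube([960, 209, 31]);
translate([417, 101, 849]) cube([960, 209, 31]);
translate([417, 101, 1132]) cube([960, 209, 31]);
translate([417, 101, 1415]) cube([960, 209, 31]);


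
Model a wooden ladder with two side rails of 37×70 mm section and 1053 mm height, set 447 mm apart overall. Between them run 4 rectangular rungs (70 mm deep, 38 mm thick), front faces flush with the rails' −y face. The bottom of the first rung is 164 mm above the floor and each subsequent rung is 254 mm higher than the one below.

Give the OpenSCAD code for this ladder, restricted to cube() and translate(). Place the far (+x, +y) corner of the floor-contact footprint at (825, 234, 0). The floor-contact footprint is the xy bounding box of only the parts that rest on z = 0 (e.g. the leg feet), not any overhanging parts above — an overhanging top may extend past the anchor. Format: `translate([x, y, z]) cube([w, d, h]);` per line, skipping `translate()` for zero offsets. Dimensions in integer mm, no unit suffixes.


translate([378, 164, 0]) cube([37, 70, 1053]);
translate([788, 164, 0]) cube([37, 70, 1053]);
translate([415, 164, 164]) cube([373, 70, 38]);
translate([415, 164, 418]) cube([373, 70, 38]);
translate([415, 164, 672]) cube([373, 70, 38]);
translate([415, 164, 926]) cube([373, 70, 38]);


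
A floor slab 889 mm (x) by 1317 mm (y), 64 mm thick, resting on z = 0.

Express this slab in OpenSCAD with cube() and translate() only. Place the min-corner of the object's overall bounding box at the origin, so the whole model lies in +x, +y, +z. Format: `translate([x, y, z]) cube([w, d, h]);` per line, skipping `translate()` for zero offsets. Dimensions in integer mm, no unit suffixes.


cube([889, 1317, 64]);


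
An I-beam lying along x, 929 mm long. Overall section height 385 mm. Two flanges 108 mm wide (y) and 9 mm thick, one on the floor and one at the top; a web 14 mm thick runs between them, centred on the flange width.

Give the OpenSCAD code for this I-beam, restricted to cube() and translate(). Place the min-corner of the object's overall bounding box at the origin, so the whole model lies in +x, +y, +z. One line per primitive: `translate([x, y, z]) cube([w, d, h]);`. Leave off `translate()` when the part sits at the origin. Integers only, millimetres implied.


cube([929, 108, 9]);
translate([0, 47, 9]) cube([929, 14, 367]);
translate([0, 0, 376]) cube([929, 108, 9]);


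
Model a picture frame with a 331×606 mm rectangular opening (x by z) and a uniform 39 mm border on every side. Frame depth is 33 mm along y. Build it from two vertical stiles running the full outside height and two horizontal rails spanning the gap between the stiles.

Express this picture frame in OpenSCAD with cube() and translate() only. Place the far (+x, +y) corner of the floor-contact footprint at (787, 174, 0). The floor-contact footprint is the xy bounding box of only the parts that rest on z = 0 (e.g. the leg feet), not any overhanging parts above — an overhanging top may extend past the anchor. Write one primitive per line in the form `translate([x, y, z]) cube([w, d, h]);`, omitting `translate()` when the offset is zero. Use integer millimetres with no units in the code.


translate([378, 141, 0]) cube([39, 33, 684]);
translate([748, 141, 0]) cube([39, 33, 684]);
translate([417, 141, 0]) cube([331, 33, 39]);
translate([417, 141, 645]) cube([331, 33, 39]);


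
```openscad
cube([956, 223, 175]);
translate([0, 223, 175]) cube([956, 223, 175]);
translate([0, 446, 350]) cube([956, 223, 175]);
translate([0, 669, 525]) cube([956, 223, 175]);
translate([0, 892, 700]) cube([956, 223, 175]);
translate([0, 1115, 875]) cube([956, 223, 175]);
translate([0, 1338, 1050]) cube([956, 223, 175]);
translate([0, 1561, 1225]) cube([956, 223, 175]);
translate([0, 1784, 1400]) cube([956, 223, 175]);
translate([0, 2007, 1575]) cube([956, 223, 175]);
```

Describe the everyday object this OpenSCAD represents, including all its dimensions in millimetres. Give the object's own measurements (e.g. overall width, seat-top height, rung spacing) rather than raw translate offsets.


A straight staircase of 10 solid steps. Each step is 956 mm wide (x), 223 mm deep (y, the going) and 175 mm tall (the rise). The first step rests on the floor; each subsequent step sits one going further in +y and one rise higher in +z, directly behind and above the previous step with no overlap.


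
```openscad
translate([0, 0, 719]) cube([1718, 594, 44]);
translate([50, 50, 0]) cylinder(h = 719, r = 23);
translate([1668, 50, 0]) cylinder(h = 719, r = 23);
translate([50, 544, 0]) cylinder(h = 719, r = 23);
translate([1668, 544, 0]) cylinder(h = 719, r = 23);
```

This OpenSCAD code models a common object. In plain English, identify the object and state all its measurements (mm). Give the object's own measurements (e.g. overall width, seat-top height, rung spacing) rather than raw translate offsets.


A table: top 1718 mm (x) × 594 mm (y), 44 mm thick, upper face at z = 763 mm, on four round legs of 46 mm diameter, each leg's bounding box inset 27 mm from the nearest pair of top edges from z = 0 to the bottom of the top.


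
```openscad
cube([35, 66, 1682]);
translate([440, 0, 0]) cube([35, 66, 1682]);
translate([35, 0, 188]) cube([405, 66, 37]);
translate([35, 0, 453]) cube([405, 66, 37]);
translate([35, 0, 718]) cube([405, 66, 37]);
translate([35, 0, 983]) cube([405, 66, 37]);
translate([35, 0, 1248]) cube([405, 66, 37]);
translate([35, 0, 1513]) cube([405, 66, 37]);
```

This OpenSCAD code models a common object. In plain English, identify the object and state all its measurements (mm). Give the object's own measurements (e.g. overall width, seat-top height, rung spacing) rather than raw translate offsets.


A straight ladder. Two 35×66 mm vertical rails, 1682 mm tall, stand 475 mm apart (outside-to-outside) with their front faces coplanar on the −y side. 6 rungs, each 66 mm deep and 37 mm tall, span between the inner faces of the rails, front faces flush with the rails. The lowest rung's underside is at z = 188 mm and rungs are spaced 265 mm apart (underside to underside).


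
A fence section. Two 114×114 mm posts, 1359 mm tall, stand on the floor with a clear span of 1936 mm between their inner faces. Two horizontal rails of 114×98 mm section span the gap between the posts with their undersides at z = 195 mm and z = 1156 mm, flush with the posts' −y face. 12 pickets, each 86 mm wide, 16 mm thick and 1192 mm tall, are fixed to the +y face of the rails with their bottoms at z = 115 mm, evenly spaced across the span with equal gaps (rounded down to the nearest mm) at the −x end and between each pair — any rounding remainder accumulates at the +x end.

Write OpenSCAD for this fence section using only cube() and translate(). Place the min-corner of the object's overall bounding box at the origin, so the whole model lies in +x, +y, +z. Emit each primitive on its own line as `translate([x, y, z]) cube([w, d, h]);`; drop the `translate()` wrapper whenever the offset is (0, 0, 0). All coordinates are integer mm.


cube([114, 114, 1359]);
translate([2050, 0, 0]) cube([114, 114, 1359]);
translate([114, 0, 195]) cube([1936, 114, 98]);
translate([114, 0, 1156]) cube([1936, 114, 98]);
translate([183, 114, 115]) cube([86, 16, 1192]);
translate([338, 114, 115]) cube([86, 16, 1192]);
translate([493, 114, 115]) cube([86, 16, 1192]);
translate([648, 114, 115]) cube([86, 16, 1192]);
translate([803, 114, 115]) cube([86, 16, 1192]);
translate([958, 114, 115]) cube([86, 16, 1192]);
translate([1113, 114, 115]) cube([86, 16, 1192]);
translate([1268, 114, 115]) cube([86, 16, 1192]);
translate([1423, 114, 115]) cube([86, 16, 1192]);
translate([1578, 114, 115]) cube([86, 16, 1192]);
translate([1733, 114, 115]) cube([86, 16, 1192]);
translate([1888, 114, 115]) cube([86, 16, 1192]);


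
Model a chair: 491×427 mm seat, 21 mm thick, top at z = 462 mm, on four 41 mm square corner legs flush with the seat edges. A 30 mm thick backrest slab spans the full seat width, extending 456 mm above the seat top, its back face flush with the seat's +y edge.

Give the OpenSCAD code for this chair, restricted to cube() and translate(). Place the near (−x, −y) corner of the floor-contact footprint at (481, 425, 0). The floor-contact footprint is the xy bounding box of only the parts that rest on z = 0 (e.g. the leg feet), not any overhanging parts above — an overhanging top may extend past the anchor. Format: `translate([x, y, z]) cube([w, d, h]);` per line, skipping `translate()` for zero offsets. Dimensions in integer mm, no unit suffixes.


translate([481, 425, 441]) cube([491, 427, 21]);
translate([481, 425, 0]) cube([41, 41, 441]);
translate([931, 425, 0]) cube([41, 41, 441]);
translate([481, 811, 0]) cube([41, 41, 441]);
translate([931, 811, 0]) cube([41, 41, 441]);
translate([481, 822, 462]) cube([491, 30, 456]);


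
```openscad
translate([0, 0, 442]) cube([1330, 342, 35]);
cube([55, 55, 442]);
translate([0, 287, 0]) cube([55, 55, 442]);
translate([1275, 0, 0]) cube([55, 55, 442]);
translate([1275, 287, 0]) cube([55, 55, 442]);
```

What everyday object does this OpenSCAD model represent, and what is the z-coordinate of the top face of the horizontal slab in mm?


A bench. The seat-top height is 477 mm.

A long slab on four corner posts — a bench. The slab sits at z = 442 with thickness 35, so the top is 442 + 35 = 477 mm.


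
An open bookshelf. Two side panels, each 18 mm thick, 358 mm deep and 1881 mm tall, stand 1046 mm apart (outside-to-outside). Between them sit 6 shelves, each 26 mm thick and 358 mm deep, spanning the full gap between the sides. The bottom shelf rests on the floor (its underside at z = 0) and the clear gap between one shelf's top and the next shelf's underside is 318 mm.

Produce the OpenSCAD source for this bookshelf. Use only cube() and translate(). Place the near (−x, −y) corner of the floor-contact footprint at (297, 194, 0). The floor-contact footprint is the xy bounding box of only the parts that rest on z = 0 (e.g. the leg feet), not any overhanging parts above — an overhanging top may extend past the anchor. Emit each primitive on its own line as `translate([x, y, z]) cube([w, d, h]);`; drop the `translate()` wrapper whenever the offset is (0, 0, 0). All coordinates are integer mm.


translate([297, 194, 0]) cube([18, 358, 1881]);
translate([1325, 194, 0]) cube([18, 358, 1881]);
translate([315, 194, 0]) cube([1010, 358, 26]);
translate([315, 194, 344]) cube([1010, 358, 26]);
translate([315, 194, 688]) cube([1010, 358, 26]);
translate([315, 194, 1032]) cube([1010, 358, 26]);
translate([315, 194, 1376]) cube([1010, 358, 26]);
translate([315, 194, 1720]) cube([1010, 358, 26]);


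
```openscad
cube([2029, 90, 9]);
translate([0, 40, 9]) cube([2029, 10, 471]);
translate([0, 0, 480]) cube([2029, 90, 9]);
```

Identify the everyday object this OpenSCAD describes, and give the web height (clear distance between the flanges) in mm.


An I-beam. The web height is 471 mm.

Two wide flanges with a thin centred web — an I-beam. Overall 489 mm minus two 9 mm flanges gives a web of 489 − 2·9 = 471 mm.


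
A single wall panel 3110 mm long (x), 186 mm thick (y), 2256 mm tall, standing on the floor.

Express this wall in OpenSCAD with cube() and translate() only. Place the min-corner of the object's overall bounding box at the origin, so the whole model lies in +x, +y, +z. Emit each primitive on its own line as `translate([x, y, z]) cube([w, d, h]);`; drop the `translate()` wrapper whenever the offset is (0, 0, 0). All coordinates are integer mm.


cube([3110, 186, 2256]);


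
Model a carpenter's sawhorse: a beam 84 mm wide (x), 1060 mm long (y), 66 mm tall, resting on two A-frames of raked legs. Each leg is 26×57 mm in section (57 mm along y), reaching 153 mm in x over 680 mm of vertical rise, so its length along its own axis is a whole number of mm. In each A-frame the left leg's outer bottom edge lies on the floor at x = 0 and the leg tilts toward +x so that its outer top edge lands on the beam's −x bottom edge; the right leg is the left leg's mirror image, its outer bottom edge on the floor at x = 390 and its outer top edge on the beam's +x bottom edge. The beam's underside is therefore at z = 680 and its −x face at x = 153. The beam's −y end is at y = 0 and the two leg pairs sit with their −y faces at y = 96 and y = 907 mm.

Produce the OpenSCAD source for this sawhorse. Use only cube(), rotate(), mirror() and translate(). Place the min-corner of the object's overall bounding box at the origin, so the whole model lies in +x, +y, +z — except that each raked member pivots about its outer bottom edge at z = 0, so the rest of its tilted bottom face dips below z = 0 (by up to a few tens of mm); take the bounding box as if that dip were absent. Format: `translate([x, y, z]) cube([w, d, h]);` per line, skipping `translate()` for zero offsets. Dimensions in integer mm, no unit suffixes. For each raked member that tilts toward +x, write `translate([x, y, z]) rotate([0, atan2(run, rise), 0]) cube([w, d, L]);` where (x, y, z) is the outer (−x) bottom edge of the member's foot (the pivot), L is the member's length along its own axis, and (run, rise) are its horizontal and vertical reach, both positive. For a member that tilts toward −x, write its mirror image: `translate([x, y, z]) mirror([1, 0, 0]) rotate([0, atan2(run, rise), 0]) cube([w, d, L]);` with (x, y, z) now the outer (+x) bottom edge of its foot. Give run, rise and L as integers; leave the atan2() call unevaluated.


translate([153, 0, 680]) cube([84, 1060, 66]);
translate([0, 96, 0]) rotate([0, atan2(153, 680), 0]) cube([26, 57, 697]);
translate([390, 96, 0]) mirror([1, 0, 0]) rotate([0, atan2(153, 680), 0]) cube([26, 57, 697]);
translate([0, 907, 0]) rotate([0, atan2(153, 680), 0]) cube([26, 57, 697]);
translate([390, 907, 0]) mirror([1, 0, 0]) rotate([0, atan2(153, 680), 0]) cube([26, 57, 697]);


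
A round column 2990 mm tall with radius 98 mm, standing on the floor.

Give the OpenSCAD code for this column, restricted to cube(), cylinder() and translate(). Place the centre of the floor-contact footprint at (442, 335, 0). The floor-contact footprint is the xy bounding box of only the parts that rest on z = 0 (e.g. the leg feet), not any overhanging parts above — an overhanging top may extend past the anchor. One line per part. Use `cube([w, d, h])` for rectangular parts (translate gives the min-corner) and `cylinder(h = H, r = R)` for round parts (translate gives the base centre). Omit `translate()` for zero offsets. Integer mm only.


translate([442, 335, 0]) cylinder(h = 2990, r = 98);


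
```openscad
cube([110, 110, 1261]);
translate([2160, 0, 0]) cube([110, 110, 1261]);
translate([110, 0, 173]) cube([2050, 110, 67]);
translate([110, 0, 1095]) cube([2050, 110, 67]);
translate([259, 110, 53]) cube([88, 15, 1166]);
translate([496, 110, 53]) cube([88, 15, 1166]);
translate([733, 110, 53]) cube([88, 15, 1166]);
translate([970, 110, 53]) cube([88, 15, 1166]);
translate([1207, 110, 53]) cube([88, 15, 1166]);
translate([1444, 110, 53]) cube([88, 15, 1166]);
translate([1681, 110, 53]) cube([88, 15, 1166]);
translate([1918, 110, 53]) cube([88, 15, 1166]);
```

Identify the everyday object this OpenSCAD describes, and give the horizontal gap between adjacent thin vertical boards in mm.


A fence section. The picket gap is 149 mm.

Two posts, two rails, 8 pickets — a fence section. Span 2050 mm holds 8 pickets of 88 mm with 9 equal gaps: ⌊(2050 − 8·88) / 9⌋ = 149 mm.


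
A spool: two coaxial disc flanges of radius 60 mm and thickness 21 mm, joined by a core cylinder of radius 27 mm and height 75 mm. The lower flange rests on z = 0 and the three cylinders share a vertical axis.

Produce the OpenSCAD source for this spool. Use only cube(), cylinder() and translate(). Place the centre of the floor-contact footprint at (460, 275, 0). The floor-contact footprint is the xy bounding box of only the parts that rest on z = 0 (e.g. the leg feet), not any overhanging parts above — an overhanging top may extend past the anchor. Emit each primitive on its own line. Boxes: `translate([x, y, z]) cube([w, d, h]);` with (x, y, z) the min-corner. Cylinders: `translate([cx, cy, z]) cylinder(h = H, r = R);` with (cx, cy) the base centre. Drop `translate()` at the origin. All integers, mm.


translate([460, 275, 0]) cylinder(h = 21, r = 60);
translate([460, 275, 21]) cylinder(h = 75, r = 27);
translate([460, 275, 96]) cylinder(h = 21, r = 60);


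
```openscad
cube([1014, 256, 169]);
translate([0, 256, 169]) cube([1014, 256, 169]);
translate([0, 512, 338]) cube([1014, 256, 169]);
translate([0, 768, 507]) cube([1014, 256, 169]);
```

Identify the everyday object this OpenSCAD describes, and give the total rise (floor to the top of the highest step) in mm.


A staircase. The total rise is 676 mm.

4 identical blocks, each offset up and back from the previous — a staircase. Each step is 169 mm tall and there are 4 of them, so the total rise is 4 × 169 = 676 mm.


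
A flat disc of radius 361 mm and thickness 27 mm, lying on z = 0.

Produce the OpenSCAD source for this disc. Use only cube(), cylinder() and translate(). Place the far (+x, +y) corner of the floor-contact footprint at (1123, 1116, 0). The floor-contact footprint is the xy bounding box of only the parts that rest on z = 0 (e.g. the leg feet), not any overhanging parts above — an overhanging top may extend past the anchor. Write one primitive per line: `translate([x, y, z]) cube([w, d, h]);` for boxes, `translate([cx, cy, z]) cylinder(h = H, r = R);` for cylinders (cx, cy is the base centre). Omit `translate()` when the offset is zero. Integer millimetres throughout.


translate([762, 755, 0]) cylinder(h = 27, r = 361);


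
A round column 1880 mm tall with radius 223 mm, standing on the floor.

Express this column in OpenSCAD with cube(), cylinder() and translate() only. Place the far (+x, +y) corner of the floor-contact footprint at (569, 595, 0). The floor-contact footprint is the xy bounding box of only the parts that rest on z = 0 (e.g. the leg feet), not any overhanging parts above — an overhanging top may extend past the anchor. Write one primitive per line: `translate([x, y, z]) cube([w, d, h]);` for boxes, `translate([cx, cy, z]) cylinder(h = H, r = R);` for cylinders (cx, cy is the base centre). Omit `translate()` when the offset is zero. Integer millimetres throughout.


translate([346, 372, 0]) cylinder(h = 1880, r = 223);


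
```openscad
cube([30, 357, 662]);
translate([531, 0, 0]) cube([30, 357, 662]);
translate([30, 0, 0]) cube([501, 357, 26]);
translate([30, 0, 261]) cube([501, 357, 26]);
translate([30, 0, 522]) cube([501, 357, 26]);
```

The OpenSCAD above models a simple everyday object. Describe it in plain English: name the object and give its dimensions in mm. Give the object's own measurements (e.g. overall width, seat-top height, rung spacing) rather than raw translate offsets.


An open bookshelf. Two side panels, each 30 mm thick, 357 mm deep and 662 mm tall, stand 561 mm apart (outside-to-outside). Between them sit 3 shelves, each 26 mm thick and 357 mm deep, spanning the full gap between the sides. The bottom shelf rests on the floor (its underside at z = 0) and the clear gap between one shelf's top and the next shelf's underside is 235 mm.


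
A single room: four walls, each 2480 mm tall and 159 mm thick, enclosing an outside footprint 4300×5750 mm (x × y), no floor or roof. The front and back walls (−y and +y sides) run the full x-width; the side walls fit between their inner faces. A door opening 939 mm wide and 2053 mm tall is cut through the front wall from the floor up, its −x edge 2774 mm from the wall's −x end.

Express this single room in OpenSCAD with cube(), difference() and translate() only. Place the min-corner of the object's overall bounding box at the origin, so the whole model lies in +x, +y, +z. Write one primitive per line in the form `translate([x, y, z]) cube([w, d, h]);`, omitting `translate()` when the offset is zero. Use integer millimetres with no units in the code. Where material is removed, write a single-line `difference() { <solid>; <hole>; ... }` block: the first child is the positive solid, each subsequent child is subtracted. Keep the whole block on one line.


difference() { cube([4300, 159, 2480]); translate([2774, 0, 0]) cube([939, 159, 2053]); }
translate([0, 5591, 0]) cube([4300, 159, 2480]);
translate([0, 159, 0]) cube([159, 5432, 2480]);
translate([4141, 159, 0]) cube([159, 5432, 2480]);


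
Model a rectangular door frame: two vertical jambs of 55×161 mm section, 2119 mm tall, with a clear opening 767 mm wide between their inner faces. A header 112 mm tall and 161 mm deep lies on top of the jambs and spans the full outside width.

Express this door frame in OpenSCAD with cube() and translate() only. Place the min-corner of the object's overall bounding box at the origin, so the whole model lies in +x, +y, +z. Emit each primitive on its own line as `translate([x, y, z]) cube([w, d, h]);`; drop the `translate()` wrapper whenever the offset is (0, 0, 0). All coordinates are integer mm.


cube([55, 161, 2119]);
translate([822, 0, 0]) cube([55, 161, 2119]);
translate([0, 0, 2119]) cube([877, 161, 112]);


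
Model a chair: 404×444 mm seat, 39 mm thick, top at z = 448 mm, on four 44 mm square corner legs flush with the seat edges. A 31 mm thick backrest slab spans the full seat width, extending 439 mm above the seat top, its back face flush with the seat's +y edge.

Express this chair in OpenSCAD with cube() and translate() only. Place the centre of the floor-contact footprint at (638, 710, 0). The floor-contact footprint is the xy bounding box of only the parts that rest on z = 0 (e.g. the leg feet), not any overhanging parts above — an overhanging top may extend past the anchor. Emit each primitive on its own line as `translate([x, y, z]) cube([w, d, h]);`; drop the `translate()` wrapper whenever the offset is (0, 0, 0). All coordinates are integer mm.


// leg_h = 448 - 39 = 409
translate([436, 488, 409]) cube([404, 444, 39]);
translate([436, 488, 0]) cube([44, 44, 409]);
translate([796, 488, 0]) cube([44, 44, 409]);
translate([436, 888, 0]) cube([44, 44, 409]);
translate([796, 888, 0]) cube([44, 44, 409]);
translate([436, 901, 448]) cube([404, 31, 439]);


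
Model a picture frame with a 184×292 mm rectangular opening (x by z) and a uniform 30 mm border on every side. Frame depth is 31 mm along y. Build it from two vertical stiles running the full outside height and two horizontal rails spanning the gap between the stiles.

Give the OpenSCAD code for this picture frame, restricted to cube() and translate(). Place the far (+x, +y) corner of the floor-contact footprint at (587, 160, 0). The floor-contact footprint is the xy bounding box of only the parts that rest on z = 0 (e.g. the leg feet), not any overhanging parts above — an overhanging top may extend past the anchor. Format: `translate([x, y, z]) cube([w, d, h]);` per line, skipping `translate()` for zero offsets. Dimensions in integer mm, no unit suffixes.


translate([343, 129, 0]) cube([30, 31, 352]);
translate([557, 129, 0]) cube([30, 31, 352]);
translate([373, 129, 0]) cube([184, 31, 30]);
translate([373, 129, 322]) cube([184, 31, 30]);


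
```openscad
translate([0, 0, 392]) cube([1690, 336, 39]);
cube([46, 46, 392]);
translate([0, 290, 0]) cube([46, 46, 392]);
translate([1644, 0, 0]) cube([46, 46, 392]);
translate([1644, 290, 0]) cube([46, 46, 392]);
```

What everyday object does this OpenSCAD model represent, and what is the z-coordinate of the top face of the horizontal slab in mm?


A bench. The seat-top height is 431 mm.

A long slab on four corner posts — a bench. The slab sits at z = 392 with thickness 39, so the top is 392 + 39 = 431 mm.


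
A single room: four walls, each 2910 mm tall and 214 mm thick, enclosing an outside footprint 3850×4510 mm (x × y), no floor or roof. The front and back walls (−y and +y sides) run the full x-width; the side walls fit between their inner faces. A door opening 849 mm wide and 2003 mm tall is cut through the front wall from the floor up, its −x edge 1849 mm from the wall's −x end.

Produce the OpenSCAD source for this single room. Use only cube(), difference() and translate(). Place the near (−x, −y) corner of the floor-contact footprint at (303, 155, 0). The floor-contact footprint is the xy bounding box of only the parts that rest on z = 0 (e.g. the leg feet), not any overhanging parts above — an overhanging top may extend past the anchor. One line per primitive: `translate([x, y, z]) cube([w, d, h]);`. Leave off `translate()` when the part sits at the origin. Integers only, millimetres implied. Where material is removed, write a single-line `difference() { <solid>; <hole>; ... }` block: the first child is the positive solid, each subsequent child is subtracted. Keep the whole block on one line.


difference() { translate([303, 155, 0]) cube([3850, 214, 2910]); translate([2152, 155, 0]) cube([849, 214, 2003]); }
translate([303, 4451, 0]) cube([3850, 214, 2910]);
translate([303, 369, 0]) cube([214, 4082, 2910]);
translate([3939, 369, 0]) cube([214, 4082, 2910]);


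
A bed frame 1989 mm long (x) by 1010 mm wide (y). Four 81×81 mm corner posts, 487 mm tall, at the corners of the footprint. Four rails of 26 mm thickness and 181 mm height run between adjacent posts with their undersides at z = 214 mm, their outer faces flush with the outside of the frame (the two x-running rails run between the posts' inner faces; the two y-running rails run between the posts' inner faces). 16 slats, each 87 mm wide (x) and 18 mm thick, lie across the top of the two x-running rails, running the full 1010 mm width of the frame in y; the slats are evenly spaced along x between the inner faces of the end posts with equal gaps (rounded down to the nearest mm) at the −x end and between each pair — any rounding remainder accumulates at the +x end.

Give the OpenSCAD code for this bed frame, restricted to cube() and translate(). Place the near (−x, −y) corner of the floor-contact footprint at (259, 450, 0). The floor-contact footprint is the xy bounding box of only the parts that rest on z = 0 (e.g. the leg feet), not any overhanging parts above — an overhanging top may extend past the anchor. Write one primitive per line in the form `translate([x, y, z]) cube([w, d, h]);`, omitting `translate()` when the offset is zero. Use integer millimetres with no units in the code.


translate([259, 450, 0]) cube([81, 81, 487]);
translate([259, 1379, 0]) cube([81, 81, 487]);
translate([2167, 450, 0]) cube([81, 81, 487]);
translate([2167, 1379, 0]) cube([81, 81, 487]);
translate([340, 450, 214]) cube([1827, 26, 181]);
translate([340, 1434, 214]) cube([1827, 26, 181]);
translate([259, 531, 214]) cube([26, 848, 181]);
translate([2222, 531, 214]) cube([26, 848, 181]);
translate([365, 450, 395]) cube([87, 1010, 18]);
translate([477, 450, 395]) cube([87, 1010, 18]);
translate([589, 450, 395]) cube([87, 1010, 18]);
translate([701, 450, 395]) cube([87, 1010, 18]);
translate([813, 450, 395]) cube([87, 1010, 18]);
translate([925, 450, 395]) cube([87, 1010, 18]);
translate([1037, 450, 395]) cube([87, 1010, 18]);
translate([1149, 450, 395]) cube([87, 1010, 18]);
translate([1261, 450, 395]) cube([87, 1010, 18]);
translate([1373, 450, 395]) cube([87, 1010, 18]);
translate([1485, 450, 395]) cube([87, 1010, 18]);
translate([1597, 450, 395]) cube([87, 1010, 18]);
translate([1709, 450, 395]) cube([87, 1010, 18]);
translate([1821, 450, 395]) cube([87, 1010, 18]);
translate([1933, 450, 395]) cube([87, 1010, 18]);
translate([2045, 450, 395]) cube([87, 1010, 18]);


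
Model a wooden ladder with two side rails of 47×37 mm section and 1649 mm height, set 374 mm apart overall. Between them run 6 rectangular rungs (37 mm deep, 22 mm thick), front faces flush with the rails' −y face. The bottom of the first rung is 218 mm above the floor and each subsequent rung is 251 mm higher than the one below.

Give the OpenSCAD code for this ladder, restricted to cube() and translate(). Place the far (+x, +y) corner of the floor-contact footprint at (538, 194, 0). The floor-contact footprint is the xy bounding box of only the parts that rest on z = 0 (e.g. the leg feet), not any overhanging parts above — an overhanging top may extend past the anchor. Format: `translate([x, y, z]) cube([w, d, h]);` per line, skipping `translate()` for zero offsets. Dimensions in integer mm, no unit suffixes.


// rung span = 374 - 2*47 = 280
// rung[k] z = 218 + k*251
translate([164, 157, 0]) cube([47, 37, 1649]);
translate([491, 157, 0]) cube([47, 37, 1649]);
translate([211, 157, 218]) cube([280, 37, 22]);
translate([211, 157, 469]) cube([280, 37, 22]);
translate([211, 157, 720]) cube([280, 37, 22]);
translate([211, 157, 971]) cube([280, 37, 22]);
translate([211, 157, 1222]) cube([280, 37, 22]);
translate([211, 157, 1473]) cube([280, 37, 22]);


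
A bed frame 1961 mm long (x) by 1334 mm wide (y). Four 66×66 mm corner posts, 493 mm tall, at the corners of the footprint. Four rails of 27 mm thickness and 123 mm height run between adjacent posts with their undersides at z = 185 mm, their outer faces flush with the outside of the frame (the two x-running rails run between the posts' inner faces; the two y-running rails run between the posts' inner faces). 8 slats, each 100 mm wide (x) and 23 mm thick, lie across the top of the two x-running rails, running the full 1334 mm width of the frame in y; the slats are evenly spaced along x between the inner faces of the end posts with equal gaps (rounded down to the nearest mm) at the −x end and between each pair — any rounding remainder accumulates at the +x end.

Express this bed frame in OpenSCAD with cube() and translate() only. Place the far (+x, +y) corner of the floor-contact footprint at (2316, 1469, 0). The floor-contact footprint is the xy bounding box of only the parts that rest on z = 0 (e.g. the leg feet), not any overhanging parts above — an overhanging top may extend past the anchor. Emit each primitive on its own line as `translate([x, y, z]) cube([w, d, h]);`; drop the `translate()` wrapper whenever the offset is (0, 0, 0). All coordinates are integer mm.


translate([355, 135, 0]) cube([66, 66, 493]);
translate([355, 1403, 0]) cube([66, 66, 493]);
translate([2250, 135, 0]) cube([66, 66, 493]);
translate([2250, 1403, 0]) cube([66, 66, 493]);
translate([421, 135, 185]) cube([1829, 27, 123]);
translate([421, 1442, 185]) cube([1829, 27, 123]);
translate([355, 201, 185]) cube([27, 1202, 123]);
translate([2289, 201, 185]) cube([27, 1202, 123]);
translate([535, 135, 308]) cube([100, 1334, 23]);
translate([749, 135, 308]) cube([100, 1334, 23]);
translate([963, 135, 308]) cube([100, 1334, 23]);
translate([1177, 135, 308]) cube([100, 1334, 23]);
translate([1391, 135, 308]) cube([100, 1334, 23]);
translate([1605, 135, 308]) cube([100, 1334, 23]);
translate([1819, 135, 308]) cube([100, 1334, 23]);
translate([2033, 135, 308]) cube([100, 1334, 23]);


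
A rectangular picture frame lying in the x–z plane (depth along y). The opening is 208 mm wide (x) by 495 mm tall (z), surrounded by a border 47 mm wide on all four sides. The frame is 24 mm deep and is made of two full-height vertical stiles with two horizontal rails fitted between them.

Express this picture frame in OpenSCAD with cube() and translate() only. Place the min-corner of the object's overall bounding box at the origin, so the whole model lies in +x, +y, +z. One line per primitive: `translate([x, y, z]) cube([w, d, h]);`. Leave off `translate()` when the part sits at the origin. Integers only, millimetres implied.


cube([47, 24, 589]);
translate([255, 0, 0]) cube([47, 24, 589]);
translate([47, 0, 0]) cube([208, 24, 47]);
translate([47, 0, 542]) cube([208, 24, 47]);
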